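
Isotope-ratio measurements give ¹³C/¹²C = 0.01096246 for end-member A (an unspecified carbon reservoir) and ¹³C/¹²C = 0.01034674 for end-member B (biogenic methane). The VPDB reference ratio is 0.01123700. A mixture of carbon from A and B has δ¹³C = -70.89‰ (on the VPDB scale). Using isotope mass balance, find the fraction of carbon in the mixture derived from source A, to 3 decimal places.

δ_A = (0.01096246/0.01123700 − 1)×1000 = (0.975568 − 1)×1000 = -24.432‰
δ_B = (0.01034674/0.01123700 − 1)×1000 = (0.920774 − 1)×1000 = -79.226‰
f_A = (δ_mix − δ_B)/(δ_A − δ_B) = (-70.89 − (-79.226))/(-24.432 − (-79.226))
f_A = 8.336 / 54.794 = 0.1521

0.152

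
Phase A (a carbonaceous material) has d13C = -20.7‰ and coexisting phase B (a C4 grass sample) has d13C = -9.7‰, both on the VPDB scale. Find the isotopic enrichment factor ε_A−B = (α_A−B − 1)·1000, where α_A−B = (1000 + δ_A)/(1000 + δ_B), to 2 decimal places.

-11.11‰

α_A−B = (1000 + -20.7) / (1000 + -9.7) = 979.3 / 990.3 = 0.988892
ε_A−B = (0.988892 − 1) × 1000 = -11.108‰
(The approximation ε ≈ δ_A − δ_B would give -11.0‰.)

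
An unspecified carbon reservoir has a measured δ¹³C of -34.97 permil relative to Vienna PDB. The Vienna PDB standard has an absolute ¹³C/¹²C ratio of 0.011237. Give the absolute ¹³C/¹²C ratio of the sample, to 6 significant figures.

0.0108440

R_sample = R_standard × (δ¹³C/1000 + 1)
R_sample = 0.011237 × (-34.97/1000 + 1) = 0.011237 × 0.965030
R_sample = 0.0108440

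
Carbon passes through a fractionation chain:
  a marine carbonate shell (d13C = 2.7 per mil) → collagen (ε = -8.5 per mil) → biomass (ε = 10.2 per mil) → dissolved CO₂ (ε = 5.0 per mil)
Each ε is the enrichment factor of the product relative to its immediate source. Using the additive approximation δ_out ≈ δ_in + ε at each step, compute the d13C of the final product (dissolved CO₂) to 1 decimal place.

9.4 per mil

step 1: δ ≈ 2.7 + (-8.5) = -5.8 per mil
step 2: δ ≈ -5.8 + (10.2) = 4.4 per mil
step 3: δ ≈ 4.4 + (5.0) = 9.4 per mil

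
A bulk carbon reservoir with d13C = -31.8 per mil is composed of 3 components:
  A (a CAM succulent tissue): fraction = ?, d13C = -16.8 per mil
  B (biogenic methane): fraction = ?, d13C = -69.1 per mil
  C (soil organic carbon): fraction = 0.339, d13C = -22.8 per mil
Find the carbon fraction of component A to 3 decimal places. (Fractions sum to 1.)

Let f_A and f_B be the unknown fractions; fractions sum to 1 so f_A + f_B = 0.661.
Mass balance: Σ fᵢ·δᵢ = δ_bulk ⇒ f_A·(-16.8) + f_B·(-69.1) = -31.8 − (-7.729) = -24.071
Substitute f_B = 0.661 − f_A:
f_A·(-16.8 − -69.1) = -24.071 − 0.661×(-69.1) = 21.604
f_A = 21.604 / 52.3 = 0.4131

0.413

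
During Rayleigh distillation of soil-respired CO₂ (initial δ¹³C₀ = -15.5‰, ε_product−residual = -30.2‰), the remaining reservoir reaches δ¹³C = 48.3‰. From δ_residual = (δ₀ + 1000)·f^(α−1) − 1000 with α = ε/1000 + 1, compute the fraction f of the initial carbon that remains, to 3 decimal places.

0.125

α − 1 = ε/1000 = -0.0302
(δ_res + 1000)/(δ₀ + 1000) = (48.3 + 1000)/(-15.5 + 1000) = 1048.3/984.5 = 1.064804
f = 1.064804^(1/-0.0302) = exp(ln(1.064804)/-0.0302) = exp(0.06279/-0.0302)
f = exp(-2.0792) = 0.1250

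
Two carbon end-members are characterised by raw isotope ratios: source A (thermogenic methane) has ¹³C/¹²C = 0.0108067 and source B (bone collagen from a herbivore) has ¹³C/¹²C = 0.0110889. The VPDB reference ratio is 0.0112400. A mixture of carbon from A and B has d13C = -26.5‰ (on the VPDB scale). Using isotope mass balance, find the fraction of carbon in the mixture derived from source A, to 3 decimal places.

δ_A = (0.0108067/0.0112400 − 1)×1000 = (0.961450 − 1)×1000 = -38.550‰
δ_B = (0.0110889/0.0112400 − 1)×1000 = (0.986557 − 1)×1000 = -13.443‰
f_A = (δ_mix − δ_B)/(δ_A − δ_B) = (-26.5 − (-13.443))/(-38.550 − (-13.443))
f_A = -13.057 / -25.107 = 0.5201

0.520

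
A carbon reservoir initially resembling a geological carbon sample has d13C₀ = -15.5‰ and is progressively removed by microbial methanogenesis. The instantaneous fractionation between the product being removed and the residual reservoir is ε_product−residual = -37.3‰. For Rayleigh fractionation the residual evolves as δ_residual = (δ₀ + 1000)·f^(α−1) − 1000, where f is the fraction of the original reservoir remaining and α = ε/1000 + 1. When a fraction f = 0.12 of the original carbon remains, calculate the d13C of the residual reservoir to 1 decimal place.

65.5‰

Rayleigh residual: δ_res = (δ₀ + 1000)·f^(α−1) − 1000
α = ε/1000 + 1 = 0.96270, so α − 1 = -0.03730
f^(α−1) = 0.12^(-0.03730) = 1.082297
δ_res = (-15.5 + 1000) × 1.082297 − 1000 = 1065.522 − 1000 = 65.52‰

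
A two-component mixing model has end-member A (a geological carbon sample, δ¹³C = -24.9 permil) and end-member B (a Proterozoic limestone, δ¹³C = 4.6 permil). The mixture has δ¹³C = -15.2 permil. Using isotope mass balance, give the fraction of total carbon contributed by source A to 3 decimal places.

δ_mix = f_A·δ_A + (1 − f_A)·δ_B  ⇒  f_A = (δ_mix − δ_B)/(δ_A − δ_B)
f_A = (-15.2 − (4.6)) / (-24.9 − (4.6))
f_A = -19.8 / -29.5 = 0.6712

0.671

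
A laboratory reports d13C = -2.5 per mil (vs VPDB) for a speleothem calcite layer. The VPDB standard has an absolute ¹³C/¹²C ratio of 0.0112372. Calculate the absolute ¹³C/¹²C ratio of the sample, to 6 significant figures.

R_sample = R_standard × (d13C/1000 + 1)
R_sample = 0.0112372 × (-2.5/1000 + 1) = 0.0112372 × 0.997500
R_sample = 0.0112091

0.0112091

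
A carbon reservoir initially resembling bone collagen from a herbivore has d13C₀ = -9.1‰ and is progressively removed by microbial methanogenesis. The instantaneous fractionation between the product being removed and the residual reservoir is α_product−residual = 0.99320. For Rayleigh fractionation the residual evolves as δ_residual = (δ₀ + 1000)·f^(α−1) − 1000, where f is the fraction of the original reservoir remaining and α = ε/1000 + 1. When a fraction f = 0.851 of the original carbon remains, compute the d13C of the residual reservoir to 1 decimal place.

Rayleigh residual: δ_res = (δ₀ + 1000)·f^(α−1) − 1000
α − 1 = -0.00680
f^(α−1) = 0.851^(-0.00680) = 1.001098
δ_res = (-9.1 + 1000) × 1.001098 − 1000 = 991.988 − 1000 = -8.01‰

-8.0‰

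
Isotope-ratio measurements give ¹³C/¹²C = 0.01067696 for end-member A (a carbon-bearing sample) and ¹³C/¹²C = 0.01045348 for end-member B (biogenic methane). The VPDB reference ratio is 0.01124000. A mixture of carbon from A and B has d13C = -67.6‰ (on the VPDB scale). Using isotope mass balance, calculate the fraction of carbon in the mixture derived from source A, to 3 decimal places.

0.119

δ_A = (0.01067696/0.01124000 − 1)×1000 = (0.949907 − 1)×1000 = -50.093‰
δ_B = (0.01045348/0.01124000 − 1)×1000 = (0.930025 − 1)×1000 = -69.975‰
f_A = (δ_mix − δ_B)/(δ_A − δ_B) = (-67.6 − (-69.975))/(-50.093 − (-69.975))
f_A = 2.375 / 19.883 = 0.1195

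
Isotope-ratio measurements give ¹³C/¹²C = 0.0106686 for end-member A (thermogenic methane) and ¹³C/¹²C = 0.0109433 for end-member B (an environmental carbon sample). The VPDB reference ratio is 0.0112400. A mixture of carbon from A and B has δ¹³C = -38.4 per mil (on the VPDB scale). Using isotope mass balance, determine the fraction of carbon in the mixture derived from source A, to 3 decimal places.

0.491

δ_A = (0.0106686/0.0112400 − 1)×1000 = (0.949164 − 1)×1000 = -50.836 per mil
δ_B = (0.0109433/0.0112400 − 1)×1000 = (0.973603 − 1)×1000 = -26.397 per mil
f_A = (δ_mix − δ_B)/(δ_A − δ_B) = (-38.4 − (-26.397))/(-50.836 − (-26.397))
f_A = -12.003 / -24.440 = 0.4911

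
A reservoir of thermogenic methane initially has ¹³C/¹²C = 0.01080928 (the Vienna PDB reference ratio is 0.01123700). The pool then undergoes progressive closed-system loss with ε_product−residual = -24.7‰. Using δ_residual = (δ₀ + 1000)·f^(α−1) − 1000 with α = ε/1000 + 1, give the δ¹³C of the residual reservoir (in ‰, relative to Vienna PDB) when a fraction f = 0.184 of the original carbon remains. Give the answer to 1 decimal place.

δ₀ = (0.01080928/0.01123700 − 1)×1000 = (0.961936 − 1)×1000 = -38.064‰
α − 1 = ε/1000 = -0.0247
f^(α−1) = 0.184^(-0.0247) = 1.042699
δ_res = (-38.064 + 1000) × 1.042699 − 1000 = 1003.010 − 1000 = 3.01‰

3.0‰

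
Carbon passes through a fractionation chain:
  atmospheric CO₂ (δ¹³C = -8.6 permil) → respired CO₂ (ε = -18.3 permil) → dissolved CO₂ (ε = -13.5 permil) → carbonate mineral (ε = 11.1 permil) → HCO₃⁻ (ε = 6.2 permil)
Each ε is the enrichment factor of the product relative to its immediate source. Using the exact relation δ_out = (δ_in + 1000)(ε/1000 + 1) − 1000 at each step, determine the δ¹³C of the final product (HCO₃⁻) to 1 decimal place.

-23.2 permil

step 1: δ = (-8.60 + 1000)·(-18.3/1000 + 1) − 1000 = -26.74 permil
step 2: δ = (-26.74 + 1000)·(-13.5/1000 + 1) − 1000 = -39.88 permil
step 3: δ = (-39.88 + 1000)·(11.1/1000 + 1) − 1000 = -29.22 permil
step 4: δ = (-29.22 + 1000)·(6.2/1000 + 1) − 1000 = -23.21 permil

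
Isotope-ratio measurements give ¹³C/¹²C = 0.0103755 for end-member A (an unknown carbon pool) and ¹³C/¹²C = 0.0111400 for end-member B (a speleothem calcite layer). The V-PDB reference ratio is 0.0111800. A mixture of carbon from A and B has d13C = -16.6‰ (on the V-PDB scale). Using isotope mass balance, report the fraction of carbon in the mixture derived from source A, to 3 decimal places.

0.190

δ_A = (0.0103755/0.0111800 − 1)×1000 = (0.928041 − 1)×1000 = -71.959‰
δ_B = (0.0111400/0.0111800 − 1)×1000 = (0.996422 − 1)×1000 = -3.578‰
f_A = (δ_mix − δ_B)/(δ_A − δ_B) = (-16.6 − (-3.578))/(-71.959 − (-3.578))
f_A = -13.022 / -68.381 = 0.1904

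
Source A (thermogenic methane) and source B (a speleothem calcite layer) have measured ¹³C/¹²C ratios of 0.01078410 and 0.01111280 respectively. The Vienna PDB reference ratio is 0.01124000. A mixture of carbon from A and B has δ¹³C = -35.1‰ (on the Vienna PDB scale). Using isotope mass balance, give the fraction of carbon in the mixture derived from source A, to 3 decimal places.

0.813

δ_A = (0.01078410/0.01124000 − 1)×1000 = (0.959440 − 1)×1000 = -40.560‰
δ_B = (0.01111280/0.01124000 − 1)×1000 = (0.988683 − 1)×1000 = -11.317‰
f_A = (δ_mix − δ_B)/(δ_A − δ_B) = (-35.1 − (-11.317))/(-40.560 − (-11.317))
f_A = -23.783 / -29.244 = 0.8133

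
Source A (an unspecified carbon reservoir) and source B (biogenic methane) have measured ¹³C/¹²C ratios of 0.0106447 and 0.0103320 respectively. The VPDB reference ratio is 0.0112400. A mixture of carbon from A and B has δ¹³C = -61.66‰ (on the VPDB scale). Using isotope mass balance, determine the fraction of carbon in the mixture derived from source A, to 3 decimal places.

δ_A = (0.0106447/0.0112400 − 1)×1000 = (0.947037 − 1)×1000 = -52.963‰
δ_B = (0.0103320/0.0112400 − 1)×1000 = (0.919217 − 1)×1000 = -80.783‰
f_A = (δ_mix − δ_B)/(δ_A − δ_B) = (-61.66 − (-80.783))/(-52.963 − (-80.783))
f_A = 19.123 / 27.820 = 0.6874

0.687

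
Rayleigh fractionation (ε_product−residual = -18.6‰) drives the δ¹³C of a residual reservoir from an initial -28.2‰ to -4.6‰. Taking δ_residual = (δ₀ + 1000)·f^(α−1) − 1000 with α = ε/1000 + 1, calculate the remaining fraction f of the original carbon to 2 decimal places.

0.28

α − 1 = ε/1000 = -0.0186
(δ_res + 1000)/(δ₀ + 1000) = (-4.6 + 1000)/(-28.2 + 1000) = 995.4/971.8 = 1.024285
f = 1.024285^(1/-0.0186) = exp(ln(1.024285)/-0.0186) = exp(0.02399/-0.0186)
f = exp(-1.2900) = 0.2753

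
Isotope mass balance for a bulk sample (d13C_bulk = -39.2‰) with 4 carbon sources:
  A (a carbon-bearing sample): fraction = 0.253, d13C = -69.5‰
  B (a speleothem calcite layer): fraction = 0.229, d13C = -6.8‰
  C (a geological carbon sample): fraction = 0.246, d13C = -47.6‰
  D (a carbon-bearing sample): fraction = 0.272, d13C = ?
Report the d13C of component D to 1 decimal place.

-30.7‰

Isotope mass balance: δ_bulk = Σ fᵢ·δᵢ.
-39.2 = 0.253×(-69.5) + 0.229×(-6.8) + 0.246×(-47.6) + 0.272×δ_D
0.272·δ_D = -39.2 − (-30.850) = -8.350
δ_D = -8.350 / 0.272 = -30.70‰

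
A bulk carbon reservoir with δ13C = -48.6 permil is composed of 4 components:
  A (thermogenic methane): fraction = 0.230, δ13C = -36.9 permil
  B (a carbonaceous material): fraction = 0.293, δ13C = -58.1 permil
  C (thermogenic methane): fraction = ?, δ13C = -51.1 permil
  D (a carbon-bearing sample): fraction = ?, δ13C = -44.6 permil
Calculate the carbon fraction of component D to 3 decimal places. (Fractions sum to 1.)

Let f_D and f_C be the unknown fractions; fractions sum to 1 so f_D + f_C = 0.477.
Mass balance: Σ fᵢ·δᵢ = δ_bulk ⇒ f_D·(-44.6) + f_C·(-51.1) = -48.6 − (-25.510) = -23.090
Substitute f_C = 0.477 − f_D:
f_D·(-44.6 − -51.1) = -23.090 − 0.477×(-51.1) = 1.285
f_D = 1.285 / 6.5 = 0.1977

0.198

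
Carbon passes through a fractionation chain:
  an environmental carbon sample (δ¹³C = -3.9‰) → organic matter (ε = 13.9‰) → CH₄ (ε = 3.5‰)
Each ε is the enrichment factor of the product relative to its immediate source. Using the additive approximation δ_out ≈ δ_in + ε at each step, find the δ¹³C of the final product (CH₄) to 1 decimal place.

13.5‰

step 1: δ ≈ -3.9 + (13.9) = 10.0‰
step 2: δ ≈ 10.0 + (3.5) = 13.5‰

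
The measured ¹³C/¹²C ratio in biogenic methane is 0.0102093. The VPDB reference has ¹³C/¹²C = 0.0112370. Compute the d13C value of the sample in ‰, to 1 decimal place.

d13C = (R_sample / R_standard − 1) × 1000
R_sample / R_standard = 0.0102093 / 0.0112370 = 0.908543
d13C = (0.908543 − 1) × 1000 = -91.46‰

-91.5‰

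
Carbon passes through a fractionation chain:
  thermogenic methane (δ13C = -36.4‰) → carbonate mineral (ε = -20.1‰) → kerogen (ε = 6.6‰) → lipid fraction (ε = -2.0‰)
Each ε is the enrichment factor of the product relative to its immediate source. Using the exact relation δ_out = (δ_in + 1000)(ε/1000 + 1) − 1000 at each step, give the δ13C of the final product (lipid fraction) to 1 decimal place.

-51.4‰

step 1: δ = (-36.40 + 1000)·(-20.1/1000 + 1) − 1000 = -55.77‰
step 2: δ = (-55.77 + 1000)·(6.6/1000 + 1) − 1000 = -49.54‰
step 3: δ = (-49.54 + 1000)·(-2.0/1000 + 1) − 1000 = -51.44‰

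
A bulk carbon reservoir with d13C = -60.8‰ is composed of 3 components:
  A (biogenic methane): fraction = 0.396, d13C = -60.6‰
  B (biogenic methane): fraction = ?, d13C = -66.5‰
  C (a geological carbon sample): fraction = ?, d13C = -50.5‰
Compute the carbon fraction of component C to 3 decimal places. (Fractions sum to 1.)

Let f_C and f_B be the unknown fractions; fractions sum to 1 so f_C + f_B = 0.604.
Mass balance: Σ fᵢ·δᵢ = δ_bulk ⇒ f_C·(-50.5) + f_B·(-66.5) = -60.8 − (-23.998) = -36.802
Substitute f_B = 0.604 − f_C:
f_C·(-50.5 − -66.5) = -36.802 − 0.604×(-66.5) = 3.364
f_C = 3.364 / 16.0 = 0.2102

0.210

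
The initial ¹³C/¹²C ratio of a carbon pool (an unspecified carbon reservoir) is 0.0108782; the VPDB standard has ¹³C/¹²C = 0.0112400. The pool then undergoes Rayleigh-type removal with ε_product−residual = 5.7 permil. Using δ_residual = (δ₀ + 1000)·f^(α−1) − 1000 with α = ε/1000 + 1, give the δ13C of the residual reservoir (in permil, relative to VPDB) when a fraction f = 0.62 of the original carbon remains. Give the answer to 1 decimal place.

δ₀ = (0.0108782/0.0112400 − 1)×1000 = (0.967811 − 1)×1000 = -32.189 permil
α − 1 = ε/1000 = 0.0057
f^(α−1) = 0.62^(0.0057) = 0.997279
δ_res = (-32.189 + 1000) × 0.997279 − 1000 = 965.178 − 1000 = -34.82 permil

-34.8 permil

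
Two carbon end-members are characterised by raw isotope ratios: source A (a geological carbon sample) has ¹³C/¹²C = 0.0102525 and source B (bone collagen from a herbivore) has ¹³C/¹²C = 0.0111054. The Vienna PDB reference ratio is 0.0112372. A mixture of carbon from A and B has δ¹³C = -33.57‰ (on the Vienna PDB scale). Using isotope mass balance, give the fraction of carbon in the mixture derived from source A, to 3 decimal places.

δ_A = (0.0102525/0.0112372 − 1)×1000 = (0.912371 − 1)×1000 = -87.629‰
δ_B = (0.0111054/0.0112372 − 1)×1000 = (0.988271 − 1)×1000 = -11.729‰
f_A = (δ_mix − δ_B)/(δ_A − δ_B) = (-33.57 − (-11.729))/(-87.629 − (-11.729))
f_A = -21.841 / -75.900 = 0.2878

0.288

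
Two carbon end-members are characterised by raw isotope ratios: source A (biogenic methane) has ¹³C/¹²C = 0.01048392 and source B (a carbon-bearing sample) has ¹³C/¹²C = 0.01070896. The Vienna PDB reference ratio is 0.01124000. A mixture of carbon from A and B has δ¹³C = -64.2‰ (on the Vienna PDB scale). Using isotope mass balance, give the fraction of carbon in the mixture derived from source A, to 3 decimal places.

δ_A = (0.01048392/0.01124000 − 1)×1000 = (0.932733 − 1)×1000 = -67.267‰
δ_B = (0.01070896/0.01124000 − 1)×1000 = (0.952754 − 1)×1000 = -47.246‰
f_A = (δ_mix − δ_B)/(δ_A − δ_B) = (-64.2 − (-47.246))/(-67.267 − (-47.246))
f_A = -16.954 / -20.021 = 0.8468

0.847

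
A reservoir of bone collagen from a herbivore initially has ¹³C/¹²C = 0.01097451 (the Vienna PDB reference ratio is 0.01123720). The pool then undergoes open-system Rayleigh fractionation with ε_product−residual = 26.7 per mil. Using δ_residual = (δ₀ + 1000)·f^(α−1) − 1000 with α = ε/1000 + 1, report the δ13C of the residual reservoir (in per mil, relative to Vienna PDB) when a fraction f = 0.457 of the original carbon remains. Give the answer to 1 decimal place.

δ₀ = (0.01097451/0.01123720 − 1)×1000 = (0.976623 − 1)×1000 = -23.377 per mil
α − 1 = ε/1000 = 0.0267
f^(α−1) = 0.457^(0.0267) = 0.979309
δ_res = (-23.377 + 1000) × 0.979309 − 1000 = 956.416 − 1000 = -43.58 per mil

-43.6 per mil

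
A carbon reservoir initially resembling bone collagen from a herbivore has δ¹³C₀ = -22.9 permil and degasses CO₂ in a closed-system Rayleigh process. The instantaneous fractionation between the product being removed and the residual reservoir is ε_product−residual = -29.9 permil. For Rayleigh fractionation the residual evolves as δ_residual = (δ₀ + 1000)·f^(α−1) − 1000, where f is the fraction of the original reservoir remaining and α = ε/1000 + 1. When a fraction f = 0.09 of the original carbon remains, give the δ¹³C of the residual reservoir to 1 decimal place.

50.0 permil

Rayleigh residual: δ_res = (δ₀ + 1000)·f^(α−1) − 1000
α = ε/1000 + 1 = 0.97010, so α − 1 = -0.02990
f^(α−1) = 0.09^(-0.02990) = 1.074653
δ_res = (-22.9 + 1000) × 1.074653 − 1000 = 1050.043 − 1000 = 50.04 permil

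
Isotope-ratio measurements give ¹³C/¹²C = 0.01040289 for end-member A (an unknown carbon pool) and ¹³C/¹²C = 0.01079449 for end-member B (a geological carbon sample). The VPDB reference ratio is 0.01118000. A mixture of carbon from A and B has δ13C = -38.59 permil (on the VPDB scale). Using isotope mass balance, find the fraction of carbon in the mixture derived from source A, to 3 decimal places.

0.117

δ_A = (0.01040289/0.01118000 − 1)×1000 = (0.930491 − 1)×1000 = -69.509 permil
δ_B = (0.01079449/0.01118000 − 1)×1000 = (0.965518 − 1)×1000 = -34.482 permil
f_A = (δ_mix − δ_B)/(δ_A − δ_B) = (-38.59 − (-34.482))/(-69.509 − (-34.482))
f_A = -4.108 / -35.027 = 0.1173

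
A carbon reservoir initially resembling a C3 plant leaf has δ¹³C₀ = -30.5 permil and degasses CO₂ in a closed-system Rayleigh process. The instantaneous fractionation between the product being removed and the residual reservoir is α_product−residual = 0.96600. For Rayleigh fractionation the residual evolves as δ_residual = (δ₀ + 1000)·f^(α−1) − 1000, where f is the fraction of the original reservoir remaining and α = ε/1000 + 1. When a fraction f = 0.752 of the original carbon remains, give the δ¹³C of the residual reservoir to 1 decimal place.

Rayleigh residual: δ_res = (δ₀ + 1000)·f^(α−1) − 1000
α − 1 = -0.03400
f^(α−1) = 0.752^(-0.03400) = 1.009738
δ_res = (-30.5 + 1000) × 1.009738 − 1000 = 978.941 − 1000 = -21.06 permil

-21.1 permil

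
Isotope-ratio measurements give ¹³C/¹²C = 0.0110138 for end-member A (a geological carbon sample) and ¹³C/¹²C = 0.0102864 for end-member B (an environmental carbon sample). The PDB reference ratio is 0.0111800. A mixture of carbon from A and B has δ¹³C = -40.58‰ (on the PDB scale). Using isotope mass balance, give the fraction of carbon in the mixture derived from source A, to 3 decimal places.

0.605

δ_A = (0.0110138/0.0111800 − 1)×1000 = (0.985134 − 1)×1000 = -14.866‰
δ_B = (0.0102864/0.0111800 − 1)×1000 = (0.920072 − 1)×1000 = -79.928‰
f_A = (δ_mix − δ_B)/(δ_A − δ_B) = (-40.58 − (-79.928))/(-14.866 − (-79.928))
f_A = 39.348 / 65.063 = 0.6048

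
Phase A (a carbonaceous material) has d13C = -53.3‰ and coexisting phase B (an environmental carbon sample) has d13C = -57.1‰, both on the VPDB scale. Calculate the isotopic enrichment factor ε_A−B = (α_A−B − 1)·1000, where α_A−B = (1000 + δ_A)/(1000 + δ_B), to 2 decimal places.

α_A−B = (1000 + -53.3) / (1000 + -57.1) = 946.7 / 942.9 = 1.004030
ε_A−B = (1.004030 − 1) × 1000 = 4.030‰
(The approximation ε ≈ δ_A − δ_B would give 3.8‰.)

4.03‰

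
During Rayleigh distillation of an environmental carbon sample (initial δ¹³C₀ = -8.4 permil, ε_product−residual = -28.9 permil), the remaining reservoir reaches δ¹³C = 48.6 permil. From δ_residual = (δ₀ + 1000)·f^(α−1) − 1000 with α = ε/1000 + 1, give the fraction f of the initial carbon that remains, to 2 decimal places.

α − 1 = ε/1000 = -0.0289
(δ_res + 1000)/(δ₀ + 1000) = (48.6 + 1000)/(-8.4 + 1000) = 1048.6/991.6 = 1.057483
f = 1.057483^(1/-0.0289) = exp(ln(1.057483)/-0.0289) = exp(0.05589/-0.0289)
f = exp(-1.9340) = 0.1446

0.14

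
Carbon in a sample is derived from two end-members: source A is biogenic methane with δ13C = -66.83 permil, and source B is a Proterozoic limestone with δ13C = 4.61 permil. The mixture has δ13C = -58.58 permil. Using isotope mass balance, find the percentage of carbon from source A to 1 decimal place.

δ_mix = f_A·δ_A + (1 − f_A)·δ_B  ⇒  f_A = (δ_mix − δ_B)/(δ_A − δ_B)
f_A = (-58.58 − (4.61)) / (-66.83 − (4.61))
f_A = -63.19 / -71.44 = 0.8845

88.5%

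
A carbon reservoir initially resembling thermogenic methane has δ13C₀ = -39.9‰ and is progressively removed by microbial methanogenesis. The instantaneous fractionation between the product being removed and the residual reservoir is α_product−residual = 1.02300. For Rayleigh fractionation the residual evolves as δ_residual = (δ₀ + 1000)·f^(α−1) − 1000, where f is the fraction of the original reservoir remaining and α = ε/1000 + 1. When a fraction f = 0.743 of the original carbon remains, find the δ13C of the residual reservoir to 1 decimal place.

Rayleigh residual: δ_res = (δ₀ + 1000)·f^(α−1) − 1000
α − 1 = 0.02300
f^(α−1) = 0.743^(0.02300) = 0.993191
δ_res = (-39.9 + 1000) × 0.993191 − 1000 = 953.563 − 1000 = -46.44‰

-46.4‰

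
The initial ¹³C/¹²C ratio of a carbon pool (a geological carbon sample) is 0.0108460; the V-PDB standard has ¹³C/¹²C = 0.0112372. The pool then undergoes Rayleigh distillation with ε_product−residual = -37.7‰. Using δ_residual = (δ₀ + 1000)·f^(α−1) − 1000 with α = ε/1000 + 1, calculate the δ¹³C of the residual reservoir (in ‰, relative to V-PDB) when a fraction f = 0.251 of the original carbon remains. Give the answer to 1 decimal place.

δ₀ = (0.0108460/0.0112372 − 1)×1000 = (0.965187 − 1)×1000 = -34.813‰
α − 1 = ε/1000 = -0.0377
f^(α−1) = 0.251^(-0.0377) = 1.053495
δ_res = (-34.813 + 1000) × 1.053495 − 1000 = 1016.819 − 1000 = 16.82‰

16.8‰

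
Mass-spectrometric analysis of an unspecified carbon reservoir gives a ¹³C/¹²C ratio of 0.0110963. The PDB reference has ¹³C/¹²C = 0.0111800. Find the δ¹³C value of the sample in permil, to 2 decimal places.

δ¹³C = (R_sample / R_standard − 1) × 1000
R_sample / R_standard = 0.0110963 / 0.0111800 = 0.992513
δ¹³C = (0.992513 − 1) × 1000 = -7.487 permil

-7.49 permil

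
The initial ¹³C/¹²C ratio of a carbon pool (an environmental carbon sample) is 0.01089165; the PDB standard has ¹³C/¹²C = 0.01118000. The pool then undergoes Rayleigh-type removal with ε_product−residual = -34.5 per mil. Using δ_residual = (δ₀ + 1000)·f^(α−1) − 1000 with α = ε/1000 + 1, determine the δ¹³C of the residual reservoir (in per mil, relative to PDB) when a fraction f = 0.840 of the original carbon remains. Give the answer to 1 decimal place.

-19.9 per mil

δ₀ = (0.01089165/0.01118000 − 1)×1000 = (0.974208 − 1)×1000 = -25.792 per mil
α − 1 = ε/1000 = -0.0345
f^(α−1) = 0.840^(-0.0345) = 1.006033
δ_res = (-25.792 + 1000) × 1.006033 − 1000 = 980.086 − 1000 = -19.91 per mil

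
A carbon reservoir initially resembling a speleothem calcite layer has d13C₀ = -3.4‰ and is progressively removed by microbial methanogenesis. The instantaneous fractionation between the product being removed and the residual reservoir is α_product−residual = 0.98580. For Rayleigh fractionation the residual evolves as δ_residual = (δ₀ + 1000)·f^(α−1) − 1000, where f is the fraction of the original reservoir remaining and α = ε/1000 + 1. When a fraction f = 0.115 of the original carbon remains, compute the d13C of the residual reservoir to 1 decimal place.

27.7‰

Rayleigh residual: δ_res = (δ₀ + 1000)·f^(α−1) − 1000
α − 1 = -0.01420
f^(α−1) = 0.115^(-0.01420) = 1.031189
δ_res = (-3.4 + 1000) × 1.031189 − 1000 = 1027.683 − 1000 = 27.68‰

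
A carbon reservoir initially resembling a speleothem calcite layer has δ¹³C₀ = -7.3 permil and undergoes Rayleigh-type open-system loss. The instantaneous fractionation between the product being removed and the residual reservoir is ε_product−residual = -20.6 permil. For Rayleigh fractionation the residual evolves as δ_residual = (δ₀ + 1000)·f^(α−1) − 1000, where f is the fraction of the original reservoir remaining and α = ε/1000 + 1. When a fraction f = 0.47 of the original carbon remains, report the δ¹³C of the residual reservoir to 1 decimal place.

Rayleigh residual: δ_res = (δ₀ + 1000)·f^(α−1) − 1000
α = ε/1000 + 1 = 0.97940, so α − 1 = -0.02060
f^(α−1) = 0.47^(-0.02060) = 1.015675
δ_res = (-7.3 + 1000) × 1.015675 − 1000 = 1008.261 − 1000 = 8.26 permil

8.3 permil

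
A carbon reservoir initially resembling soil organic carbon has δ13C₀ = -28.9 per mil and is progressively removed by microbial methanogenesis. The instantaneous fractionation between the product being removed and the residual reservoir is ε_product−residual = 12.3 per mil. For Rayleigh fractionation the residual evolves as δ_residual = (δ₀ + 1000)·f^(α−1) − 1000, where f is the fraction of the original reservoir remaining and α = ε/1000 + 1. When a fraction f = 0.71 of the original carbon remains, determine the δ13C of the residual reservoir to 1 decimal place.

-33.0 per mil

Rayleigh residual: δ_res = (δ₀ + 1000)·f^(α−1) − 1000
α = ε/1000 + 1 = 1.01230, so α − 1 = 0.01230
f^(α−1) = 0.71^(0.01230) = 0.995796
δ_res = (-28.9 + 1000) × 0.995796 − 1000 = 967.018 − 1000 = -32.98 per mil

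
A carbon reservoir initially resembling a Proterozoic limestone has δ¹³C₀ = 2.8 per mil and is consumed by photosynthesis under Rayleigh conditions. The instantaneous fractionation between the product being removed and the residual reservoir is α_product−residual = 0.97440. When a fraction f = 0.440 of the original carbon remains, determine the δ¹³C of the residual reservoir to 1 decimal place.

24.1 per mil

Rayleigh residual: δ_res = (δ₀ + 1000)·f^(α−1) − 1000
α − 1 = -0.02560
f^(α−1) = 0.440^(-0.02560) = 1.021240
δ_res = (2.8 + 1000) × 1.021240 − 1000 = 1024.099 − 1000 = 24.10 per mil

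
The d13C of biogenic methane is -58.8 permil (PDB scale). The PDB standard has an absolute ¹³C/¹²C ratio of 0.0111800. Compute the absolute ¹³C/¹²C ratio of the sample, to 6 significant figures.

0.0105226

R_sample = R_standard × (d13C/1000 + 1)
R_sample = 0.0111800 × (-58.8/1000 + 1) = 0.0111800 × 0.941200
R_sample = 0.0105226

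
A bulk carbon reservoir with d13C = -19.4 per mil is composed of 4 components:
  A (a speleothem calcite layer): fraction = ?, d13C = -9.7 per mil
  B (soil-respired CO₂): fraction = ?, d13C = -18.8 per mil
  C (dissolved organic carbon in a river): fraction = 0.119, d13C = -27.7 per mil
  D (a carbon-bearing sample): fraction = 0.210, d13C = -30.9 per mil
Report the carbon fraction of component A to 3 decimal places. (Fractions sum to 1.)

Let f_A and f_B be the unknown fractions; fractions sum to 1 so f_A + f_B = 0.671.
Mass balance: Σ fᵢ·δᵢ = δ_bulk ⇒ f_A·(-9.7) + f_B·(-18.8) = -19.4 − (-9.785) = -9.615
Substitute f_B = 0.671 − f_A:
f_A·(-9.7 − -18.8) = -9.615 − 0.671×(-18.8) = 3.000
f_A = 3.000 / 9.1 = 0.3297

0.330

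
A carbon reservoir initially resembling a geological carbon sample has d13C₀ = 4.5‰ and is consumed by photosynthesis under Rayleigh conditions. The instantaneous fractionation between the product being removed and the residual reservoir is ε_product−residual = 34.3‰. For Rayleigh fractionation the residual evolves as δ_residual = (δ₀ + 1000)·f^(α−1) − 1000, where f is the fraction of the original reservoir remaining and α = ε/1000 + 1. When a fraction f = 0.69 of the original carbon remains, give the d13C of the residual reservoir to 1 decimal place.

-8.2‰

Rayleigh residual: δ_res = (δ₀ + 1000)·f^(α−1) − 1000
α = ε/1000 + 1 = 1.03430, so α − 1 = 0.03430
f^(α−1) = 0.69^(0.03430) = 0.987353
δ_res = (4.5 + 1000) × 0.987353 − 1000 = 991.796 − 1000 = -8.20‰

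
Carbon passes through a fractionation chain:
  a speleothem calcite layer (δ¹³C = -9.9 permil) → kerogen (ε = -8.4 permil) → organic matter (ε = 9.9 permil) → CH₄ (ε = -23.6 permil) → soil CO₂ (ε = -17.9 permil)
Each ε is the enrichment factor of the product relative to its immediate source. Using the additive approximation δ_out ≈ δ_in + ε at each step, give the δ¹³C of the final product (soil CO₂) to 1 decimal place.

step 1: δ ≈ -9.9 + (-8.4) = -18.3 permil
step 2: δ ≈ -18.3 + (9.9) = -8.4 permil
step 3: δ ≈ -8.4 + (-23.6) = -32.0 permil
step 4: δ ≈ -32.0 + (-17.9) = -49.9 permil

-49.9 permil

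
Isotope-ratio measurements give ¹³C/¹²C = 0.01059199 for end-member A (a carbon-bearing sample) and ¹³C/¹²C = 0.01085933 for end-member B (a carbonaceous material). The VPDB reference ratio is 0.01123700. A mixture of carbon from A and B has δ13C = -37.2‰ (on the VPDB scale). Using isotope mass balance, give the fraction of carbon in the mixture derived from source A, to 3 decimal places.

δ_A = (0.01059199/0.01123700 − 1)×1000 = (0.942599 − 1)×1000 = -57.401‰
δ_B = (0.01085933/0.01123700 − 1)×1000 = (0.966390 − 1)×1000 = -33.610‰
f_A = (δ_mix − δ_B)/(δ_A − δ_B) = (-37.2 − (-33.610))/(-57.401 − (-33.610))
f_A = -3.590 / -23.791 = 0.1509

0.151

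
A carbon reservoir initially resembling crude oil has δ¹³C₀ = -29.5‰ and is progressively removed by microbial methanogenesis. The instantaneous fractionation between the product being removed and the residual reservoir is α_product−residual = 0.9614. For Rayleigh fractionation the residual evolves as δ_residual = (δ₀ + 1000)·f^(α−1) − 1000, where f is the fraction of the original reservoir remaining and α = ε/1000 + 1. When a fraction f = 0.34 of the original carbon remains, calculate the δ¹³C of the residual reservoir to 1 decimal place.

11.8‰

Rayleigh residual: δ_res = (δ₀ + 1000)·f^(α−1) − 1000
α − 1 = -0.03860
f^(α−1) = 0.34^(-0.03860) = 1.042521
δ_res = (-29.5 + 1000) × 1.042521 − 1000 = 1011.767 − 1000 = 11.77‰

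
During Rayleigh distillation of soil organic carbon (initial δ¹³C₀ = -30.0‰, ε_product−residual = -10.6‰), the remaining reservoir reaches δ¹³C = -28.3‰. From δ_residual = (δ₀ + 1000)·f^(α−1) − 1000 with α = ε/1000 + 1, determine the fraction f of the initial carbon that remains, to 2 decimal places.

α − 1 = ε/1000 = -0.0106
(δ_res + 1000)/(δ₀ + 1000) = (-28.3 + 1000)/(-30.0 + 1000) = 971.7/970.0 = 1.001753
f = 1.001753^(1/-0.0106) = exp(ln(1.001753)/-0.0106) = exp(0.00175/-0.0106)
f = exp(-0.1652) = 0.8477

0.85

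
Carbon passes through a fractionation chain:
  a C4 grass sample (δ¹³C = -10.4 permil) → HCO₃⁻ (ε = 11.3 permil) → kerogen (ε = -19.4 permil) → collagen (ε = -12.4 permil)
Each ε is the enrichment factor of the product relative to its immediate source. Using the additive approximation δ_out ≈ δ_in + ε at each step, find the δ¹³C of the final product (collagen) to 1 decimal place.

-30.9 permil

step 1: δ ≈ -10.4 + (11.3) = 0.9 permil
step 2: δ ≈ 0.9 + (-19.4) = -18.5 permil
step 3: δ ≈ -18.5 + (-12.4) = -30.9 permil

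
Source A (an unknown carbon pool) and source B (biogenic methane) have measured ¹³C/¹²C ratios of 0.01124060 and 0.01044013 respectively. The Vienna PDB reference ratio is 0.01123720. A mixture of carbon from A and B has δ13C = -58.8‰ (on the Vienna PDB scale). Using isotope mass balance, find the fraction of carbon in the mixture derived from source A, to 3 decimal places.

δ_A = (0.01124060/0.01123720 − 1)×1000 = (1.000303 − 1)×1000 = 0.303‰
δ_B = (0.01044013/0.01123720 − 1)×1000 = (0.929069 − 1)×1000 = -70.931‰
f_A = (δ_mix − δ_B)/(δ_A − δ_B) = (-58.8 − (-70.931))/(0.303 − (-70.931))
f_A = 12.131 / 71.234 = 0.1703

0.170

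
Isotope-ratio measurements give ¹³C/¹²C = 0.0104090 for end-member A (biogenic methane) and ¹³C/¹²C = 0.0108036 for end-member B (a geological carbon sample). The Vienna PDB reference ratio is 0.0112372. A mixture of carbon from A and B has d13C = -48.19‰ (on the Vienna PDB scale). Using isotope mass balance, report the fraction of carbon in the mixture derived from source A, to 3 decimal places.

0.273

δ_A = (0.0104090/0.0112372 − 1)×1000 = (0.926298 − 1)×1000 = -73.702‰
δ_B = (0.0108036/0.0112372 − 1)×1000 = (0.961414 − 1)×1000 = -38.586‰
f_A = (δ_mix − δ_B)/(δ_A − δ_B) = (-48.19 − (-38.586))/(-73.702 − (-38.586))
f_A = -9.604 / -35.116 = 0.2735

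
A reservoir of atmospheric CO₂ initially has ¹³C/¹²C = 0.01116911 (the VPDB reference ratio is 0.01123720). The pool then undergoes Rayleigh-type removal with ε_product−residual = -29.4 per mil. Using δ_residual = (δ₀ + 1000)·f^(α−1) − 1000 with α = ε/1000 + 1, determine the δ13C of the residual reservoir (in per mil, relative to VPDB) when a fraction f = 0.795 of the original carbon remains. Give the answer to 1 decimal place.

0.7 per mil

δ₀ = (0.01116911/0.01123720 − 1)×1000 = (0.993941 − 1)×1000 = -6.059 per mil
α − 1 = ε/1000 = -0.0294
f^(α−1) = 0.795^(-0.0294) = 1.006768
δ_res = (-6.059 + 1000) × 1.006768 − 1000 = 1000.667 − 1000 = 0.67 per mil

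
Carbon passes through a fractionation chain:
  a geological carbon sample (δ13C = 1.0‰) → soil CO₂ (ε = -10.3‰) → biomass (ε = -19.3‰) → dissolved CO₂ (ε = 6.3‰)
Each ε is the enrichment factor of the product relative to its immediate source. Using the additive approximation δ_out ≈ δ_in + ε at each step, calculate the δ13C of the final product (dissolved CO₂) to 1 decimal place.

step 1: δ ≈ 1.0 + (-10.3) = -9.3‰
step 2: δ ≈ -9.3 + (-19.3) = -28.6‰
step 3: δ ≈ -28.6 + (6.3) = -22.3‰

-22.3‰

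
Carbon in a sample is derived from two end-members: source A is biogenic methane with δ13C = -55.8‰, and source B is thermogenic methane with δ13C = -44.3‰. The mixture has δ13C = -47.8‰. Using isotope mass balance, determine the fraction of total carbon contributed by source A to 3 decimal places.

δ_mix = f_A·δ_A + (1 − f_A)·δ_B  ⇒  f_A = (δ_mix − δ_B)/(δ_A − δ_B)
f_A = (-47.8 − (-44.3)) / (-55.8 − (-44.3))
f_A = -3.5 / -11.5 = 0.3043

0.304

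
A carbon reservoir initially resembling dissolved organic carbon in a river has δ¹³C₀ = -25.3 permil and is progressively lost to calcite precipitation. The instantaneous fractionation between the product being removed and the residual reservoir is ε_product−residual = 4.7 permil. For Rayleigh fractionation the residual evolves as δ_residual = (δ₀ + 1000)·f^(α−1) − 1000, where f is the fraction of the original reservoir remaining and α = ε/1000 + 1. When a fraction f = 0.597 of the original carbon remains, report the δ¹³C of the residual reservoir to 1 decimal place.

Rayleigh residual: δ_res = (δ₀ + 1000)·f^(α−1) − 1000
α = ε/1000 + 1 = 1.00470, so α − 1 = 0.00470
f^(α−1) = 0.597^(0.00470) = 0.997578
δ_res = (-25.3 + 1000) × 0.997578 − 1000 = 972.340 − 1000 = -27.66 permil

-27.7 permil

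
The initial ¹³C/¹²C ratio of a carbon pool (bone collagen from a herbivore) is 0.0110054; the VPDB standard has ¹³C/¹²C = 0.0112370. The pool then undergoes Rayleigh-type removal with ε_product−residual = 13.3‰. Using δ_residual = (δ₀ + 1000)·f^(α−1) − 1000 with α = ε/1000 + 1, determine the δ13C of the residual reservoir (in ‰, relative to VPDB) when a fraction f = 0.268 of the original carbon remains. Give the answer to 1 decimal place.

δ₀ = (0.0110054/0.0112370 − 1)×1000 = (0.979390 − 1)×1000 = -20.610‰
α − 1 = ε/1000 = 0.0133
f^(α−1) = 0.268^(0.0133) = 0.982639
δ_res = (-20.610 + 1000) × 0.982639 − 1000 = 962.387 − 1000 = -37.61‰

-37.6‰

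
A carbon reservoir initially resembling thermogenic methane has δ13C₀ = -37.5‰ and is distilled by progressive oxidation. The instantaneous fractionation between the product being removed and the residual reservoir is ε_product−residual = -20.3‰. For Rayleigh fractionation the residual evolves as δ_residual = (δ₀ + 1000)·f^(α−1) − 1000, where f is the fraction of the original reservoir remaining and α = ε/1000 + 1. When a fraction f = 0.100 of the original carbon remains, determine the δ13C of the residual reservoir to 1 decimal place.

8.6‰

Rayleigh residual: δ_res = (δ₀ + 1000)·f^(α−1) − 1000
α = ε/1000 + 1 = 0.97970, so α − 1 = -0.02030
f^(α−1) = 0.100^(-0.02030) = 1.047852
δ_res = (-37.5 + 1000) × 1.047852 − 1000 = 1008.558 − 1000 = 8.56‰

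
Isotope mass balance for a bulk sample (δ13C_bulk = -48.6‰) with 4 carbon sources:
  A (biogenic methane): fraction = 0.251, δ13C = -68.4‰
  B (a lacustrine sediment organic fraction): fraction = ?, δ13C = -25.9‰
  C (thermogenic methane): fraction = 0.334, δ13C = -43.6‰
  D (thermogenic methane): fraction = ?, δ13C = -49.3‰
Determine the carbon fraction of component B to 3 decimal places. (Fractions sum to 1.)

0.153

Let f_B and f_D be the unknown fractions; fractions sum to 1 so f_B + f_D = 0.415.
Mass balance: Σ fᵢ·δᵢ = δ_bulk ⇒ f_B·(-25.9) + f_D·(-49.3) = -48.6 − (-31.731) = -16.869
Substitute f_D = 0.415 − f_B:
f_B·(-25.9 − -49.3) = -16.869 − 0.415×(-49.3) = 3.590
f_B = 3.590 / 23.4 = 0.1534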